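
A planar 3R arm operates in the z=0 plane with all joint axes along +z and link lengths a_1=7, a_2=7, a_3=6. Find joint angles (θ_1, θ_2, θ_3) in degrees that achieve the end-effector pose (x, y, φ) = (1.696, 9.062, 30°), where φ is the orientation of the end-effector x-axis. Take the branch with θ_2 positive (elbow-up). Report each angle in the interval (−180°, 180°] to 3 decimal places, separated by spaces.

wrist centre = target − a_3·(cos φ, sin φ) = (-3.5002, 6.0620)
cos θ_2 = (48.9989−7²−7²)/(2·7·7) = -0.5000; θ_2 = 120.0007° (elbow-up)
β = atan2(6.0620,-3.5002) = 120.0018°; ψ = atan2(6.0621,3.4999) = 60.0004°
θ_1 = β − ψ = 60.0014°
θ_3 = φ − θ_1 − θ_2 = -150.0022° (wrapped to (-180°,180°])

60.001 120.001 -150.002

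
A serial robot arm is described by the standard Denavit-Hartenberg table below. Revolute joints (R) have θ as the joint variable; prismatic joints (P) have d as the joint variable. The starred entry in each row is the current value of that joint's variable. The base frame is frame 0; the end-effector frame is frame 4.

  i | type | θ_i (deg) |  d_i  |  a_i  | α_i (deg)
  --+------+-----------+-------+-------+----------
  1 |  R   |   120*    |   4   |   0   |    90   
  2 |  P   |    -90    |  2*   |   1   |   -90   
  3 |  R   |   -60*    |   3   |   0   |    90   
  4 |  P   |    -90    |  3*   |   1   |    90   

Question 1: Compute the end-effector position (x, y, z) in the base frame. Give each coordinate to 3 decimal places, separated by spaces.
2.031 3.482 5.598

after link 1: o_1 = (0.0000, 0.0000, 4.0000)
after link 2: o_2 = (1.7321, 1.0000, 3.0000)
after link 3: o_3 = (0.2321, 3.5981, 3.0000)
after link 4: o_4 = (2.0311, 3.4821, 5.5981)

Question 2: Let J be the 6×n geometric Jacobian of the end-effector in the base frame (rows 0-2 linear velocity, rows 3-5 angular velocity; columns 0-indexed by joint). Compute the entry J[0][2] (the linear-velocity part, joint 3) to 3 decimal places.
axis z_2 = (-0.5000,0.8660,0.0000); lever o_n−o_2 = (0.2990,2.4821,2.5981)
cross product → J_v[:, 2] = (2.2500,1.2990,-1.5000)
J_ω[:, 2] = z_2
entry J[0][2] = 2.2500

2.250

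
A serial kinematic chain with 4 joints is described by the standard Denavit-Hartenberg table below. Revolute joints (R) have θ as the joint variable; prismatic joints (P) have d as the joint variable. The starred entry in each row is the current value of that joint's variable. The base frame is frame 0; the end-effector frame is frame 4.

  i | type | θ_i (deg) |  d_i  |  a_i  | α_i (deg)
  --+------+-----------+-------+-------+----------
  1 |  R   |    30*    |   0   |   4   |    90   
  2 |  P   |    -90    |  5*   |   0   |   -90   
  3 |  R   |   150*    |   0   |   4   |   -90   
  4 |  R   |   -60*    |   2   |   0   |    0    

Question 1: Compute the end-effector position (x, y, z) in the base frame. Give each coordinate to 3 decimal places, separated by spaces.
5.830 -2.098 4.464

after link 1: o_1 = (3.4641, 2.0000, 0.0000)
after link 2: o_2 = (5.9641, -2.3301, 0.0000)
after link 3: o_3 = (4.9641, -0.5981, 3.4641)
after link 4: o_4 = (5.8301, -2.0981, 4.4641)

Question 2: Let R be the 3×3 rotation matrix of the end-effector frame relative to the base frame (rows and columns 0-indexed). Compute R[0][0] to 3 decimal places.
End-effector x-axis (col 0 of R) = (0.6250,0.6495,0.4330)
R[0][0] = 0.6250

0.625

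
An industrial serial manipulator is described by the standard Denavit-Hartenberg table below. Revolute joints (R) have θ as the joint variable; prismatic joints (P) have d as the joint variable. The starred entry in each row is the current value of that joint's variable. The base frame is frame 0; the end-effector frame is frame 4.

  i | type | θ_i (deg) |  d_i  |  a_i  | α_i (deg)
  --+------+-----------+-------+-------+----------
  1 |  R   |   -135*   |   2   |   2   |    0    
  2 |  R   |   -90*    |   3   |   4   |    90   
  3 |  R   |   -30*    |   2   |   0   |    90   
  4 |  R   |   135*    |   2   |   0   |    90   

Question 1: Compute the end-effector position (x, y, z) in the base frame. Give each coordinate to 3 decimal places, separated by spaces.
after link 1: o_1 = (-1.4142, -1.4142, 2.0000)
after link 2: o_2 = (-4.2426, 1.4142, 5.0000)
after link 3: o_3 = (-2.8284, 2.8284, 5.0000)
after link 4: o_4 = (-2.1213, 2.1213, 3.2679)

-2.121 2.121 3.268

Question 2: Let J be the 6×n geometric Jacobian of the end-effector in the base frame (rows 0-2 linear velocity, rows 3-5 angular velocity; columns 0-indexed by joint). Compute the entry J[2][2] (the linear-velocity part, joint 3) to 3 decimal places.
axis z_2 = (0.7071,0.7071,0.0000); lever o_n−o_2 = (2.1213,0.7071,-1.7321)
cross product → J_v[:, 2] = (-1.2247,1.2247,-1.0000)
J_ω[:, 2] = z_2
entry J[2][2] = -1.0000

-1.000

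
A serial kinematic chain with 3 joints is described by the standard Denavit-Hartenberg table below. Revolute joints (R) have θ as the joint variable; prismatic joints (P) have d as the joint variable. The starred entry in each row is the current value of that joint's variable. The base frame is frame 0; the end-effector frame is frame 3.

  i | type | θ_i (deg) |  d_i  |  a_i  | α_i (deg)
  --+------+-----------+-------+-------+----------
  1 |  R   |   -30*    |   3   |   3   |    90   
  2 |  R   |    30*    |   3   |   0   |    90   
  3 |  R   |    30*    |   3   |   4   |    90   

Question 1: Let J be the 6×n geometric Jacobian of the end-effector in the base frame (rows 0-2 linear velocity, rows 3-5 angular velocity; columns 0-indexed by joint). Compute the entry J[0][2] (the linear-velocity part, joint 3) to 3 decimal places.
axis z_2 = (0.4330,-0.2500,-0.8660); lever o_n−o_2 = (2.8971,-3.9821,-0.8660)
cross product → J_v[:, 2] = (-3.2321,-2.1340,-1.0000)
J_ω[:, 2] = z_2
entry J[0][2] = -3.2321

-3.232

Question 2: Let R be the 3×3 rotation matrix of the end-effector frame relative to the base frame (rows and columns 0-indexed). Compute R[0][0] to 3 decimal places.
0.400

End-effector x-axis (col 0 of R) = (0.3995,-0.8080,0.4330)
R[0][0] = 0.3995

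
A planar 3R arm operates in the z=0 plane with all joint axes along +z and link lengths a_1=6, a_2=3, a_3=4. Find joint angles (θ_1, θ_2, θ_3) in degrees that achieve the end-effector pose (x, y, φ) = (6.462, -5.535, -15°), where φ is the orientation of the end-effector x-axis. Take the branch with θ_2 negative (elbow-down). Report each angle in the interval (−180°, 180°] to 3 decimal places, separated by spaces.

-29.996 -120.002 134.999

wrist centre = target − a_3·(cos φ, sin φ) = (2.5983, -4.4997)
cos θ_2 = (26.9987−6²−3²)/(2·6·3) = -0.5000; θ_2 = -120.0025° (elbow-down)
β = atan2(-4.4997,2.5983) = -59.9964°; ψ = atan2(-2.5980,4.4999) = -30.0000°
θ_1 = β − ψ = -29.9964°
θ_3 = φ − θ_1 − θ_2 = 134.9988° (wrapped to (-180°,180°])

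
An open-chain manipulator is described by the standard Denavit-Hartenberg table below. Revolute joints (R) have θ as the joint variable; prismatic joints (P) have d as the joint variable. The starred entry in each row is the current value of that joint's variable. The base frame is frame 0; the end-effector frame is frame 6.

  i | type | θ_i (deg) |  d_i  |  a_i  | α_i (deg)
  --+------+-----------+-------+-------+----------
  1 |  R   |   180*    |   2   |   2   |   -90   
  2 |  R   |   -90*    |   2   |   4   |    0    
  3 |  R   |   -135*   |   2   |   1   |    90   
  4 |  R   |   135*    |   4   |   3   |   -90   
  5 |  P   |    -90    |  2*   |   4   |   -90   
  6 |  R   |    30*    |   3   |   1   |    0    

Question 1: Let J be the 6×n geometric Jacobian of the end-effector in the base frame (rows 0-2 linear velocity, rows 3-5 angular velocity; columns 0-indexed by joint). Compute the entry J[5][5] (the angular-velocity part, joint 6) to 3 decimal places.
0.500

axis z_5 = (-0.5000,-0.7071,0.5000); lever o_n−o_5 = (-1.8624,-2.4749,0.6376)
cross product → J_v[:, 5] = (0.7866,-0.6124,-0.0795)
J_ω[:, 5] = z_5
entry J[5][5] = 0.5000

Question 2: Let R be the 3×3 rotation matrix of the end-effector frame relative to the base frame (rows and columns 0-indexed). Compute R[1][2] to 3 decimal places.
-0.707

End-effector z-axis (col 2 of R) = (-0.5000,-0.7071,0.5000)
R[1][2] = -0.7071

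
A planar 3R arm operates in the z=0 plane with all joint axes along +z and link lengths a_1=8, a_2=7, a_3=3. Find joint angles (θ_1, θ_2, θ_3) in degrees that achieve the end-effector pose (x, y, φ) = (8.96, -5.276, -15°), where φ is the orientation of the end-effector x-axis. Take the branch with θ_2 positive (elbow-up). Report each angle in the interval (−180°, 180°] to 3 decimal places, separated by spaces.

wrist centre = target − a_3·(cos φ, sin φ) = (6.0622, -4.4995)
cos θ_2 = (56.9964−8²−7²)/(2·8·7) = -0.5000; θ_2 = 120.0021° (elbow-up)
β = atan2(-4.4995,6.0622) = -36.5838°; ψ = atan2(6.0620,4.4998) = 53.4140°
θ_1 = β − ψ = -89.9978°
θ_3 = φ − θ_1 − θ_2 = -45.0043° (wrapped to (-180°,180°])

-89.998 120.002 -45.004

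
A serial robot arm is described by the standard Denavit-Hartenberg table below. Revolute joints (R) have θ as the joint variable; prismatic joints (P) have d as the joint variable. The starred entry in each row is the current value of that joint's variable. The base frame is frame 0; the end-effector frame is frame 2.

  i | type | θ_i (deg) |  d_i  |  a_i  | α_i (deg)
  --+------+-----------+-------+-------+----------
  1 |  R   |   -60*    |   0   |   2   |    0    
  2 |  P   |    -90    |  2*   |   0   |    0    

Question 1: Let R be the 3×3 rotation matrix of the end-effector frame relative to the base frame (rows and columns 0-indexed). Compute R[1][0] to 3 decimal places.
End-effector x-axis (col 0 of R) = (-0.8660,-0.5000,0.0000)
R[1][0] = -0.5000

-0.500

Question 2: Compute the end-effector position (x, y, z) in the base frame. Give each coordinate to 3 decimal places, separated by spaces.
after link 1: o_1 = (1.0000, -1.7321, 0.0000)
after link 2: o_2 = (1.0000, -1.7321, 2.0000)

1.000 -1.732 2.000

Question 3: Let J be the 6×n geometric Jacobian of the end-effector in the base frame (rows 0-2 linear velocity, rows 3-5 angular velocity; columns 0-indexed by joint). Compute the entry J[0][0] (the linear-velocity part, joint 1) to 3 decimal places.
1.732

axis z_0 = ẑ; lever o_n−o_0 = (1.0000,-1.7321,2.0000)
cross product → J_v[:, 0] = (1.7321,1.0000,-0.0000)
J_ω[:, 0] = z_0
entry J[0][0] = 1.7321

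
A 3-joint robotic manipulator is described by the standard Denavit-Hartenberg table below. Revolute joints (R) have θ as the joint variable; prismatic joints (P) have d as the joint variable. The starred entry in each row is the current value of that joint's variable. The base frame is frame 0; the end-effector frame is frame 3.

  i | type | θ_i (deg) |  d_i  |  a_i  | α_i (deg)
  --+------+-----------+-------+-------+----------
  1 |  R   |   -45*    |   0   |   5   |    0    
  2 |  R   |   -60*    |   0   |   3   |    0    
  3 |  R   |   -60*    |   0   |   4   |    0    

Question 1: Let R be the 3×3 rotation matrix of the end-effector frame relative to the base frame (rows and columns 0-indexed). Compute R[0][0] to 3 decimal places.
End-effector x-axis (col 0 of R) = (-0.9659,-0.2588,0.0000)
R[0][0] = -0.9659

-0.966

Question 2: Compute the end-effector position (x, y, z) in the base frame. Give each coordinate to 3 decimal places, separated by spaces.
-1.105 -7.469 0.000

after link 1: o_1 = (3.5355, -3.5355, 0.0000)
after link 2: o_2 = (2.7591, -6.4333, 0.0000)
after link 3: o_3 = (-1.1046, -7.4686, 0.0000)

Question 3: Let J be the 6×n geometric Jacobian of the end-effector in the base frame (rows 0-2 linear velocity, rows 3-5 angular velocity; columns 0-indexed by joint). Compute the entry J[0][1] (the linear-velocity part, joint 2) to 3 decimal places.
axis z_1 = (0.0000,0.0000,1.0000); lever o_n−o_1 = (-4.6402,-3.9331,0.0000)
cross product → J_v[:, 1] = (3.9331,-4.6402,0.0000)
J_ω[:, 1] = z_1
entry J[0][1] = 3.9331

3.933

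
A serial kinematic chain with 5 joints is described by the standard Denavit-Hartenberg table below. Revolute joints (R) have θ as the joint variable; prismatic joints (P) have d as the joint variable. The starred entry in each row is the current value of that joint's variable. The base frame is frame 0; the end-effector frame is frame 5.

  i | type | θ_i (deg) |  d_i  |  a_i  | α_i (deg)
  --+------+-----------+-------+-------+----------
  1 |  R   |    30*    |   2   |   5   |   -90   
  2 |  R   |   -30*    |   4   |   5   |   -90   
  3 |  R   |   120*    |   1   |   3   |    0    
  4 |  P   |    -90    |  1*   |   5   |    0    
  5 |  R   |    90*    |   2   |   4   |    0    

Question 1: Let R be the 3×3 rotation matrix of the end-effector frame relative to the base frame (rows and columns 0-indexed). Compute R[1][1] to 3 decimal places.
End-effector y-axis (col 1 of R) = (-0.8995,0.0580,-0.4330)
R[1][1] = 0.0580

0.058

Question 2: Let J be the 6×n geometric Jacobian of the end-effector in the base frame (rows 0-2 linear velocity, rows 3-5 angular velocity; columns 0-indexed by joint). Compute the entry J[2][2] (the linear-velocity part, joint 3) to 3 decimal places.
axis z_2 = (0.4330,0.2500,-0.8660); lever o_n−o_2 = (6.6357,-6.0556,-3.0490)
cross product → J_v[:, 2] = (-6.0066,-4.4264,-4.2811)
J_ω[:, 2] = z_2
entry J[2][2] = -4.2811

-4.281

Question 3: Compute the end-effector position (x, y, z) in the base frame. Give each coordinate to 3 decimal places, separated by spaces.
12.716 2.074 1.451

after link 1: o_1 = (4.3301, 2.5000, 2.0000)
after link 2: o_2 = (6.0801, 8.1292, 4.5000)
after link 3: o_3 = (6.6872, 5.4796, 2.8840)
after link 4: o_4 = (11.6178, 5.4396, 4.1830)
after link 5: o_5 = (12.7159, 2.0736, 1.4510)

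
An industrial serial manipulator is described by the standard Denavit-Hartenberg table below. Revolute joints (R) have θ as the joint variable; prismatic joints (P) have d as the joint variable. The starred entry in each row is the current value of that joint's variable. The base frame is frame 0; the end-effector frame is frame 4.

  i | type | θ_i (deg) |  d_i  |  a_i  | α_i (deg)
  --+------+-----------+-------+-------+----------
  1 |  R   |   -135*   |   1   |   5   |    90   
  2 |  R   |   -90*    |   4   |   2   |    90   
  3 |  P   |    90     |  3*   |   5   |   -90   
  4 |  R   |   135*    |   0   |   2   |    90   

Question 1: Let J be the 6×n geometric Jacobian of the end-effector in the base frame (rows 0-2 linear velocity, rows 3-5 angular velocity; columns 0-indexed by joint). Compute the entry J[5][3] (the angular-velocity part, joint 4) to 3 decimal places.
axis z_3 = (0.0000,0.0000,1.0000); lever o_n−o_3 = (0.0000,-2.0000,0.0000)
cross product → J_v[:, 3] = (2.0000,-0.0000,-0.0000)
J_ω[:, 3] = z_3
entry J[5][3] = 1.0000

1.000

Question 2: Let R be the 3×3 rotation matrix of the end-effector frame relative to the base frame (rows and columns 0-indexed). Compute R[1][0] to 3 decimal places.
End-effector x-axis (col 0 of R) = (0.0000,-1.0000,0.0000)
R[1][0] = -1.0000

-1.000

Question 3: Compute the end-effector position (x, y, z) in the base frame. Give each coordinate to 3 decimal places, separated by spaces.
after link 1: o_1 = (-3.5355, -3.5355, 1.0000)
after link 2: o_2 = (-6.3640, -0.7071, -1.0000)
after link 3: o_3 = (-7.7782, 4.9497, -1.0000)
after link 4: o_4 = (-7.7782, 2.9497, -1.0000)

-7.778 2.950 -1.000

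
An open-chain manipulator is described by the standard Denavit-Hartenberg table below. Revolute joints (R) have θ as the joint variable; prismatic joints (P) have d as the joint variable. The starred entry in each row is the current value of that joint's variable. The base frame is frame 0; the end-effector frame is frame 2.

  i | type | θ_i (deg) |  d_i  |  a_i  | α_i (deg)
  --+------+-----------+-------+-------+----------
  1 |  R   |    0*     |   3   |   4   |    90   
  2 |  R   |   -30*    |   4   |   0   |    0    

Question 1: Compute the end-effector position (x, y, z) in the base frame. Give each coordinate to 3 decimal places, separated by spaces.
after link 1: o_1 = (4.0000, 0.0000, 3.0000)
after link 2: o_2 = (4.0000, -4.0000, 3.0000)

4.000 -4.000 3.000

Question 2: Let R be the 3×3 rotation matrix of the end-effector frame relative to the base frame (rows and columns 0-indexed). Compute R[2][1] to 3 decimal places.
0.866

End-effector y-axis (col 1 of R) = (0.5000,0.0000,0.8660)
R[2][1] = 0.8660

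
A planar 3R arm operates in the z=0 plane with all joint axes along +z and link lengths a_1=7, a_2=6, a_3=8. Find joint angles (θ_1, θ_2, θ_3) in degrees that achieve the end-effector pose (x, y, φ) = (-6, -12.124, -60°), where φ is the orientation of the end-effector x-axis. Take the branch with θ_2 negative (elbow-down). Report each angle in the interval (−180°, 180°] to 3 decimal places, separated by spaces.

-125.086 -60.003 125.089

wrist centre = target − a_3·(cos φ, sin φ) = (-10.0000, -5.1958)
cos θ_2 = (126.9963−7²−6²)/(2·7·6) = 0.5000; θ_2 = -60.0029° (elbow-down)
β = atan2(-5.1958,-10.0000) = -152.5445°; ψ = atan2(-5.1963,9.9997) = -27.4584°
θ_1 = β − ψ = -125.0861°
θ_3 = φ − θ_1 − θ_2 = 125.0891° (wrapped to (-180°,180°])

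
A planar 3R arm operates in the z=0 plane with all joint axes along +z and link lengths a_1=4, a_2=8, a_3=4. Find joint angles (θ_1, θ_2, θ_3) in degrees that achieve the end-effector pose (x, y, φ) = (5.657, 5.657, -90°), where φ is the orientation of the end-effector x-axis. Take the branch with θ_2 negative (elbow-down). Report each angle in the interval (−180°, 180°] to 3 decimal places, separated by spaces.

89.996 -44.994 -135.001

wrist centre = target − a_3·(cos φ, sin φ) = (5.6570, 9.6570)
cos θ_2 = (125.2593−4²−8²)/(2·4·8) = 0.7072; θ_2 = -44.9943° (elbow-down)
β = atan2(9.6570,5.6570) = 59.6385°; ψ = atan2(-5.6563,9.6574) = -30.3573°
θ_1 = β − ψ = 89.9958°
θ_3 = φ − θ_1 − θ_2 = -135.0015° (wrapped to (-180°,180°])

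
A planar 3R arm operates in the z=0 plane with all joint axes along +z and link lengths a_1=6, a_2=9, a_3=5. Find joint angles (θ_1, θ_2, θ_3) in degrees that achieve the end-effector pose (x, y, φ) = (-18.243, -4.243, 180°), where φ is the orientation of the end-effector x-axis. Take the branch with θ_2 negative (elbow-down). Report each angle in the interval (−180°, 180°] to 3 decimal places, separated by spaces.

wrist centre = target − a_3·(cos φ, sin φ) = (-13.2430, -4.2430)
cos θ_2 = (193.3801−6²−9²)/(2·6·9) = 0.7072; θ_2 = -44.9906° (elbow-down)
β = atan2(-4.2430,-13.2430) = -162.2348°; ψ = atan2(-6.3629,12.3650) = -27.2299°
θ_1 = β − ψ = -135.0049°
θ_3 = φ − θ_1 − θ_2 = -0.0046° (wrapped to (-180°,180°])

-135.005 -44.991 -0.005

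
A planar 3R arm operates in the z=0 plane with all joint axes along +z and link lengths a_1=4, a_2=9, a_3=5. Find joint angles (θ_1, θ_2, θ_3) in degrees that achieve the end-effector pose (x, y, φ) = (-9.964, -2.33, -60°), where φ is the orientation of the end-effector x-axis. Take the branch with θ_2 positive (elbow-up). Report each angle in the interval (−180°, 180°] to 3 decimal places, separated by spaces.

wrist centre = target − a_3·(cos φ, sin φ) = (-12.4640, 2.0001)
cos θ_2 = (159.3518−4²−9²)/(2·4·9) = 0.8660; θ_2 = 30.0032° (elbow-up)
β = atan2(2.0001,-12.4640) = 170.8833°; ψ = atan2(4.5004,11.7940) = 20.8862°
θ_1 = β − ψ = 149.9971°
θ_3 = φ − θ_1 − θ_2 = 119.9997° (wrapped to (-180°,180°])

149.997 30.003 120.000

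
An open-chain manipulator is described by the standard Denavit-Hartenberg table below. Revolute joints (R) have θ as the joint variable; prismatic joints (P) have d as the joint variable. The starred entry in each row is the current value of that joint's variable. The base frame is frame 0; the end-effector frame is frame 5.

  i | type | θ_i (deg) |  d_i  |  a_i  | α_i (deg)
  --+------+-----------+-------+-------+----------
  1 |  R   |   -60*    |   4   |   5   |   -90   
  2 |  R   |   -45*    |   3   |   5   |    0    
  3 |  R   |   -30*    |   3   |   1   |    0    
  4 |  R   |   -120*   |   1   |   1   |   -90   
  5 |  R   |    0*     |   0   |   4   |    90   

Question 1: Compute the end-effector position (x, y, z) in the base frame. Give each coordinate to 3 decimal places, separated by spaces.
8.045 0.066 7.207

after link 1: o_1 = (2.5000, -4.3301, 4.0000)
after link 2: o_2 = (6.8658, -5.8920, 7.5355)
after link 3: o_3 = (9.5933, -4.6161, 8.5015)
after link 4: o_4 = (9.9764, -3.2796, 8.2426)
after link 5: o_5 = (8.0445, 0.0664, 7.2074)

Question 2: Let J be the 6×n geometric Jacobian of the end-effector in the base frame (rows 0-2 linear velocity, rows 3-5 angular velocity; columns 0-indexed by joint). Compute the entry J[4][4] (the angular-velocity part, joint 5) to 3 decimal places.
axis z_4 = (-0.1294,0.2241,0.9659); lever o_n−o_4 = (-1.9319,3.3461,-1.0353)
cross product → J_v[:, 4] = (-3.4641,-2.0000,0.0000)
J_ω[:, 4] = z_4
entry J[4][4] = 0.2241

0.224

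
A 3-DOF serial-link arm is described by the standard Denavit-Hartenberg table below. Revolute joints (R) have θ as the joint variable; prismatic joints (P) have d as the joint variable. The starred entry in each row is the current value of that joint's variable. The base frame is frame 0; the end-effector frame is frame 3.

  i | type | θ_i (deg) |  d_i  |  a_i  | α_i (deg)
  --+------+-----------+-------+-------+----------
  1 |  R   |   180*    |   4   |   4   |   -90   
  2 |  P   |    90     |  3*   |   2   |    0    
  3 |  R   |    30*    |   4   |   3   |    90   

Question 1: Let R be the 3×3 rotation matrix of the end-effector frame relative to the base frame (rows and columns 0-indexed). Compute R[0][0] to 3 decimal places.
0.500

End-effector x-axis (col 0 of R) = (0.5000,-0.0000,-0.8660)
R[0][0] = 0.5000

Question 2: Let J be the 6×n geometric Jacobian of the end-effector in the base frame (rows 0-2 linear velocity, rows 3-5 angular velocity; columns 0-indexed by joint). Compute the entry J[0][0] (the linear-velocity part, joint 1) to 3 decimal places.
7.000

axis z_0 = ẑ; lever o_n−o_0 = (-2.5000,-7.0000,-0.5981)
cross product → J_v[:, 0] = (7.0000,-2.5000,0.0000)
J_ω[:, 0] = z_0
entry J[0][0] = 7.0000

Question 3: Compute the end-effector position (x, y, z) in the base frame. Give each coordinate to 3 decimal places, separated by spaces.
after link 1: o_1 = (-4.0000, 0.0000, 4.0000)
after link 2: o_2 = (-4.0000, -3.0000, 2.0000)
after link 3: o_3 = (-2.5000, -7.0000, -0.5981)

-2.500 -7.000 -0.598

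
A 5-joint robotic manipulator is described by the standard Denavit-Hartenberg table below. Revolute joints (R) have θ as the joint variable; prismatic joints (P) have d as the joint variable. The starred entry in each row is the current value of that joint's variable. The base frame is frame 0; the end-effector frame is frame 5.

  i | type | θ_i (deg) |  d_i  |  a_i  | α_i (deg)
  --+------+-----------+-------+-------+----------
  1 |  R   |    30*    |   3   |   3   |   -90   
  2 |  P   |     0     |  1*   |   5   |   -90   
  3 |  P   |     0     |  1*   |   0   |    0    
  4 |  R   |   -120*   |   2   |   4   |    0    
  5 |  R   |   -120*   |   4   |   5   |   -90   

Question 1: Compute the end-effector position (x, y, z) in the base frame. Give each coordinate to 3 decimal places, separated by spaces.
after link 1: o_1 = (2.5981, 1.5000, 3.0000)
after link 2: o_2 = (6.4282, 4.8660, 3.0000)
after link 3: o_3 = (6.4282, 4.8660, 2.0000)
after link 4: o_4 = (2.9641, 6.8660, 0.0000)
after link 5: o_5 = (2.9641, 1.8660, -4.0000)

2.964 1.866 -4.000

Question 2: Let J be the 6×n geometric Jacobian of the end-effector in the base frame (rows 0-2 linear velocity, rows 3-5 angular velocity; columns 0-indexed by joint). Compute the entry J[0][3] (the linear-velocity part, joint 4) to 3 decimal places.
axis z_3 = (-0.0000,0.0000,-1.0000); lever o_n−o_3 = (-3.4641,-3.0000,-6.0000)
cross product → J_v[:, 3] = (-3.0000,3.4641,0.0000)
J_ω[:, 3] = z_3
entry J[0][3] = -3.0000

-3.000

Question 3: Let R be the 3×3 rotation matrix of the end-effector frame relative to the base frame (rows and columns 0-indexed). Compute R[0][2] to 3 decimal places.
-1.000

End-effector z-axis (col 2 of R) = (-1.0000,0.0000,0.0000)
R[0][2] = -1.0000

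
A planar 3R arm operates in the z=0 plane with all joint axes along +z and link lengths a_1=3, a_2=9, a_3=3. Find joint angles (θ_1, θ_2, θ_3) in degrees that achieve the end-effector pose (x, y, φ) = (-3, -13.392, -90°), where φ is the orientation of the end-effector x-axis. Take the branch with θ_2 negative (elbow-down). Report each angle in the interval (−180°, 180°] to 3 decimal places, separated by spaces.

-59.994 -60.008 30.002

wrist centre = target − a_3·(cos φ, sin φ) = (-3.0000, -10.3920)
cos θ_2 = (116.9937−3²−9²)/(2·3·9) = 0.4999; θ_2 = -60.0078° (elbow-down)
β = atan2(-10.3920,-3.0000) = -106.1026°; ψ = atan2(-7.7948,7.4989) = -46.1084°
θ_1 = β − ψ = -59.9942°
θ_3 = φ − θ_1 − θ_2 = 30.0019° (wrapped to (-180°,180°])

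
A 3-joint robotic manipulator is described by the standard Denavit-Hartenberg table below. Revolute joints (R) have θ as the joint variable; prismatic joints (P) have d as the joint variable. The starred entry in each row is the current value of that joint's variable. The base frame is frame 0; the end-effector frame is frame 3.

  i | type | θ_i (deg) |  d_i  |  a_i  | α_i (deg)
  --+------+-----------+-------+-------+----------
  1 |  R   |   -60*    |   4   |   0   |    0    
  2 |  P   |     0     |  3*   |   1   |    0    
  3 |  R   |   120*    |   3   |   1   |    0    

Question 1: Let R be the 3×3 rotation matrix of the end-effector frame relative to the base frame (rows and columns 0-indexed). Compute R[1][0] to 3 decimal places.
End-effector x-axis (col 0 of R) = (0.5000,0.8660,0.0000)
R[1][0] = 0.8660

0.866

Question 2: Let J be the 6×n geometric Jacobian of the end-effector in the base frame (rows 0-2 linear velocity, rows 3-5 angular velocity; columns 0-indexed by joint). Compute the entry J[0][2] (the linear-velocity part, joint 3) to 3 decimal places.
axis z_2 = (0.0000,0.0000,1.0000); lever o_n−o_2 = (0.5000,0.8660,3.0000)
cross product → J_v[:, 2] = (-0.8660,0.5000,0.0000)
J_ω[:, 2] = z_2
entry J[0][2] = -0.8660

-0.866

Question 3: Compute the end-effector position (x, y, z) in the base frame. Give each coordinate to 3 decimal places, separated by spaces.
1.000 0.000 10.000

after link 1: o_1 = (0.0000, 0.0000, 4.0000)
after link 2: o_2 = (0.5000, -0.8660, 7.0000)
after link 3: o_3 = (1.0000, 0.0000, 10.0000)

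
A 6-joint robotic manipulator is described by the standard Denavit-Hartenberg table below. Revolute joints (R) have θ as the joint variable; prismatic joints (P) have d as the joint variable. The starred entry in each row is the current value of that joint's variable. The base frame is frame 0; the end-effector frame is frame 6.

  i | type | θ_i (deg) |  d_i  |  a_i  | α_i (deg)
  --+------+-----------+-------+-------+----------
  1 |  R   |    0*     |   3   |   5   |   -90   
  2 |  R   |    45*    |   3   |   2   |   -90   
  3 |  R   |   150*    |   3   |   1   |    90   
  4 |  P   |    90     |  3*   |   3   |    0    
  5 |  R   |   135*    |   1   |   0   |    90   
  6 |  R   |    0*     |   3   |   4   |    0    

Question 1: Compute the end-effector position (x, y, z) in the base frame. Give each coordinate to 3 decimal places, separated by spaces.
after link 1: o_1 = (5.0000, 0.0000, 3.0000)
after link 2: o_2 = (6.4142, 3.0000, 1.5858)
after link 3: o_3 = (3.6805, 2.5000, 0.0768)
after link 4: o_4 = (2.6199, -0.0981, -3.1051)
after link 5: o_5 = (2.9734, -0.9641, -3.4587)
after link 6: o_6 = (6.5045, 1.5108, -5.9898)

6.505 1.511 -5.990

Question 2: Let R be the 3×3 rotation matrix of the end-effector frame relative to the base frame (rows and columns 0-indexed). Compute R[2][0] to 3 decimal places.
0.067

End-effector x-axis (col 0 of R) = (0.9330,0.3536,0.0670)
R[2][0] = 0.0670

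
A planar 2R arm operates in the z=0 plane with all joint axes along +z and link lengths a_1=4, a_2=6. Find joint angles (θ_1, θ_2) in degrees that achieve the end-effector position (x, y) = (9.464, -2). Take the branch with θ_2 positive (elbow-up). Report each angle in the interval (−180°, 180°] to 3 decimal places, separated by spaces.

cos θ_2 = (93.5673−4²−6²)/(2·4·6) = 0.8660; θ_2 = 30.0046° (elbow-up)
β = atan2(-2.0000,9.4640) = -11.9326°; ψ = atan2(3.0004,9.1959) = 18.0703°
θ_1 = β − ψ = -30.0029°

-30.003 30.005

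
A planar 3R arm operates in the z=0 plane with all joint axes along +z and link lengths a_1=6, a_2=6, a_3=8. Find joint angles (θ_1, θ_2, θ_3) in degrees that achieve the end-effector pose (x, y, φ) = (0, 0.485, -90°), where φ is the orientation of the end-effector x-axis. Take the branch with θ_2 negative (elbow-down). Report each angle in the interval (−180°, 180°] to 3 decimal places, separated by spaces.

wrist centre = target − a_3·(cos φ, sin φ) = (-0.0000, 8.4850)
cos θ_2 = (71.9952−6²−6²)/(2·6·6) = -0.0001; θ_2 = -90.0038° (elbow-down)
β = atan2(8.4850,-0.0000) = 90.0000°; ψ = atan2(-6.0000,5.9996) = -45.0019°
θ_1 = β − ψ = 135.0019°
θ_3 = φ − θ_1 − θ_2 = -134.9981° (wrapped to (-180°,180°])

135.002 -90.004 -134.998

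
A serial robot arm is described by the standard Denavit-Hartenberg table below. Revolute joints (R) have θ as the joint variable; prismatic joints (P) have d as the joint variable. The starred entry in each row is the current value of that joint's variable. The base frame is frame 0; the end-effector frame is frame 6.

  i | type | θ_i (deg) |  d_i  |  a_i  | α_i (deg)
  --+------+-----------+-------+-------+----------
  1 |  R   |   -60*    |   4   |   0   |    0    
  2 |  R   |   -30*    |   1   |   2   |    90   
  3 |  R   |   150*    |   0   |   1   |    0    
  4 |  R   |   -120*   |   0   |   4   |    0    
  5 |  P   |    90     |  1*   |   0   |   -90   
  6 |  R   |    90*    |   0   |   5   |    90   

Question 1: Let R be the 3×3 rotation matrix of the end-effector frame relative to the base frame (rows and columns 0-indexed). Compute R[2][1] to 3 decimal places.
-0.500

End-effector y-axis (col 1 of R) = (-0.0000,0.8660,-0.5000)
R[2][1] = -0.5000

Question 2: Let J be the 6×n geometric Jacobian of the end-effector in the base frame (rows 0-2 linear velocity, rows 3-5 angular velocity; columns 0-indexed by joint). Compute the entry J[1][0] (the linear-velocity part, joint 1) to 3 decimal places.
4.000

axis z_0 = ẑ; lever o_n−o_0 = (4.0000,-4.5981,7.5000)
cross product → J_v[:, 0] = (4.5981,4.0000,-0.0000)
J_ω[:, 0] = z_0
entry J[1][0] = 4.0000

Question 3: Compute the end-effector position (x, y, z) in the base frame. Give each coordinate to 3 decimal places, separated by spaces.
4.000 -4.598 7.500

after link 1: o_1 = (0.0000, 0.0000, 4.0000)
after link 2: o_2 = (0.0000, -2.0000, 5.0000)
after link 3: o_3 = (0.0000, -1.1340, 5.5000)
after link 4: o_4 = (0.0000, -4.5981, 7.5000)
after link 5: o_5 = (-1.0000, -4.5981, 7.5000)
after link 6: o_6 = (4.0000, -4.5981, 7.5000)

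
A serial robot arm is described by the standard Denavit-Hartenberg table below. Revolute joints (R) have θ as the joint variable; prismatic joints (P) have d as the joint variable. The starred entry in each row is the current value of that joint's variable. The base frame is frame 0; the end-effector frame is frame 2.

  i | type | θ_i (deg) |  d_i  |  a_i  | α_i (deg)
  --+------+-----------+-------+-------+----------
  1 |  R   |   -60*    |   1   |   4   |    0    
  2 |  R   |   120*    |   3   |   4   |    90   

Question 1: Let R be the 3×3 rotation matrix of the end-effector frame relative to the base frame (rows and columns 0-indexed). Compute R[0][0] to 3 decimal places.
0.500

End-effector x-axis (col 0 of R) = (0.5000,0.8660,0.0000)
R[0][0] = 0.5000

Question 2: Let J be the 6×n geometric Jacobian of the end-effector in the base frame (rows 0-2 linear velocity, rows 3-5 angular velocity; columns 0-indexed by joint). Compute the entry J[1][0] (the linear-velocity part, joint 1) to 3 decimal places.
4.000

axis z_0 = ẑ; lever o_n−o_0 = (4.0000,0.0000,4.0000)
cross product → J_v[:, 0] = (0.0000,4.0000,0.0000)
J_ω[:, 0] = z_0
entry J[1][0] = 4.0000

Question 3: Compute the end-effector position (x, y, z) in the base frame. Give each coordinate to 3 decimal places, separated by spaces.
4.000 0.000 4.000

after link 1: o_1 = (2.0000, -3.4641, 1.0000)
after link 2: o_2 = (4.0000, 0.0000, 4.0000)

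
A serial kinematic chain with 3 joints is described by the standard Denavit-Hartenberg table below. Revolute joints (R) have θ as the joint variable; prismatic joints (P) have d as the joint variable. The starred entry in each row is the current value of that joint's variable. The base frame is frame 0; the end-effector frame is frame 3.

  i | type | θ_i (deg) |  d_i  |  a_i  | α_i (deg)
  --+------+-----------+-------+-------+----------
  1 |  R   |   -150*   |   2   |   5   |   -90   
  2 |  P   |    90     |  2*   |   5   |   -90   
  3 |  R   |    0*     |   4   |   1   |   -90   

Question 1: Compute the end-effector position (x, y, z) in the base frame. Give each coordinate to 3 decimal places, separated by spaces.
0.134 -2.232 -4.000

after link 1: o_1 = (-4.3301, -2.5000, 2.0000)
after link 2: o_2 = (-3.3301, -4.2321, -3.0000)
after link 3: o_3 = (0.1340, -2.2321, -4.0000)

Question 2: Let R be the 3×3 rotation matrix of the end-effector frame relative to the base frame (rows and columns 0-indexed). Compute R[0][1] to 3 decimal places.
End-effector y-axis (col 1 of R) = (-0.8660,-0.5000,0.0000)
R[0][1] = -0.8660

-0.866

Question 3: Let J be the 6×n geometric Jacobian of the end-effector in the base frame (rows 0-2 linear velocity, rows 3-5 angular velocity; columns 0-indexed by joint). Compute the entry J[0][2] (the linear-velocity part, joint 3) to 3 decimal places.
-0.500

axis z_2 = (0.8660,0.5000,-0.0000); lever o_n−o_2 = (3.4641,2.0000,-1.0000)
cross product → J_v[:, 2] = (-0.5000,0.8660,0.0000)
J_ω[:, 2] = z_2
entry J[0][2] = -0.5000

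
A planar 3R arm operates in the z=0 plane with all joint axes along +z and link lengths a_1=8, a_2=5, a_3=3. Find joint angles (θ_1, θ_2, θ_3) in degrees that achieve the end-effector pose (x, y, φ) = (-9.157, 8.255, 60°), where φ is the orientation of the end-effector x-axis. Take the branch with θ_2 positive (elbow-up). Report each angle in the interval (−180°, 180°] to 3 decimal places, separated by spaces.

135.001 44.996 -119.998

wrist centre = target − a_3·(cos φ, sin φ) = (-10.6570, 5.6569)
cos θ_2 = (145.5724−8²−5²)/(2·8·5) = 0.7072; θ_2 = 44.9961° (elbow-up)
β = atan2(5.6569,-10.6570) = 152.0398°; ψ = atan2(3.5353,11.5358) = 17.0384°
θ_1 = β − ψ = 135.0015°
θ_3 = φ − θ_1 − θ_2 = -119.9975° (wrapped to (-180°,180°])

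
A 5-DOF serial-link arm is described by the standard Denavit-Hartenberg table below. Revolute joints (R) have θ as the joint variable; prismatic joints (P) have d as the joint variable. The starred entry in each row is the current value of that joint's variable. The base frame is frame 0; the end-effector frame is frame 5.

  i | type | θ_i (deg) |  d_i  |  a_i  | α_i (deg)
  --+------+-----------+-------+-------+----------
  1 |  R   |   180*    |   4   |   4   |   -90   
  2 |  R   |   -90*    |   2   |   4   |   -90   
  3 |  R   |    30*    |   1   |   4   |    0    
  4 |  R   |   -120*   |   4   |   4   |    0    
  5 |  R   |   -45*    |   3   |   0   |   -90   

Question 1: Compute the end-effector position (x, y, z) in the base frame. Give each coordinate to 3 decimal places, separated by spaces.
-12.000 -4.000 11.464

after link 1: o_1 = (-4.0000, 0.0000, 4.0000)
after link 2: o_2 = (-4.0000, -2.0000, 8.0000)
after link 3: o_3 = (-5.0000, 0.0000, 11.4641)
after link 4: o_4 = (-9.0000, -4.0000, 11.4641)
after link 5: o_5 = (-12.0000, -4.0000, 11.4641)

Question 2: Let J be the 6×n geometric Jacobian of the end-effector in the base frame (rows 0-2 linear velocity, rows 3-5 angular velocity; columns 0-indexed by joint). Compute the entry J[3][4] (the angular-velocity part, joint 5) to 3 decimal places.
-1.000

axis z_4 = (-1.0000,0.0000,-0.0000); lever o_n−o_4 = (-3.0000,0.0000,0.0000)
cross product → J_v[:, 4] = (0.0000,0.0000,0.0000)
J_ω[:, 4] = z_4
entry J[3][4] = -1.0000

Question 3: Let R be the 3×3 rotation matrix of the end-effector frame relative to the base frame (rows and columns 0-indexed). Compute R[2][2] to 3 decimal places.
End-effector z-axis (col 2 of R) = (-0.0000,-0.7071,0.7071)
R[2][2] = 0.7071

0.707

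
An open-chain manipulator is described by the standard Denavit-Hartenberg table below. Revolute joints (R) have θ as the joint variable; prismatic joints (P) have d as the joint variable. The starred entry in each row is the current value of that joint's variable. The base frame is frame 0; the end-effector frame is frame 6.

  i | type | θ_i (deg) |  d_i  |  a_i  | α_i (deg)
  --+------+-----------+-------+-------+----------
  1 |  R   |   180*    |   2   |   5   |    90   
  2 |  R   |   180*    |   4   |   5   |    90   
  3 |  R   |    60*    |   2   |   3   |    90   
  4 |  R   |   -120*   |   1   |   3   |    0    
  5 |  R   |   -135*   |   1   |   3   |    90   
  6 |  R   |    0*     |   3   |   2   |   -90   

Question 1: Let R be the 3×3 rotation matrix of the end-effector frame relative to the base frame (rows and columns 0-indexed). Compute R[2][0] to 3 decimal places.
0.966

End-effector x-axis (col 0 of R) = (-0.1294,-0.2241,0.9659)
R[2][0] = 0.9659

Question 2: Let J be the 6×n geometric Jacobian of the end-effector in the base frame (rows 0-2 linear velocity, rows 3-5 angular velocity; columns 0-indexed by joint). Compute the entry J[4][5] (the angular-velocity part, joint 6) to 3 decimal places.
axis z_5 = (0.4830,0.8365,0.2588); lever o_n−o_5 = (1.1901,2.0613,2.7083)
cross product → J_v[:, 5] = (1.7321,-1.0000,0.0000)
J_ω[:, 5] = z_5
entry J[4][5] = 0.8365

0.837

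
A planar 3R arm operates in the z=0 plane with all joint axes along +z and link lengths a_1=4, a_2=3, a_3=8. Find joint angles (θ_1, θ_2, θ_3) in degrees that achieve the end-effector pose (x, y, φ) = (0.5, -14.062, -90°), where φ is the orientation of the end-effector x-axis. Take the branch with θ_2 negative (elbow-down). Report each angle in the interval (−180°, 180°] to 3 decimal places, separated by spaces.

wrist centre = target − a_3·(cos φ, sin φ) = (0.5000, -6.0620)
cos θ_2 = (36.9978−4²−3²)/(2·4·3) = 0.4999; θ_2 = -60.0059° (elbow-down)
β = atan2(-6.0620,0.5000) = -85.2849°; ψ = atan2(-2.5982,5.4997) = -25.2874°
θ_1 = β − ψ = -59.9975°
θ_3 = φ − θ_1 − θ_2 = 30.0034° (wrapped to (-180°,180°])

-59.997 -60.006 30.003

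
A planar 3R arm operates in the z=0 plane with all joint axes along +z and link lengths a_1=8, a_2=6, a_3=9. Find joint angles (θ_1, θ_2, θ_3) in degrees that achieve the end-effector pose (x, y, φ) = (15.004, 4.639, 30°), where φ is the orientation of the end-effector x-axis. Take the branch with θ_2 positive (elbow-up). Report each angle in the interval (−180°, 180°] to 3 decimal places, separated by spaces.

-44.998 120.000 -45.002

wrist centre = target − a_3·(cos φ, sin φ) = (7.2098, 0.1390)
cos θ_2 = (52.0001−8²−6²)/(2·8·6) = -0.5000; θ_2 = 119.9999° (elbow-up)
β = atan2(0.1390,7.2098) = 1.1045°; ψ = atan2(5.1962,5.0000) = 46.1021°
θ_1 = β − ψ = -44.9976°
θ_3 = φ − θ_1 − θ_2 = -45.0023° (wrapped to (-180°,180°])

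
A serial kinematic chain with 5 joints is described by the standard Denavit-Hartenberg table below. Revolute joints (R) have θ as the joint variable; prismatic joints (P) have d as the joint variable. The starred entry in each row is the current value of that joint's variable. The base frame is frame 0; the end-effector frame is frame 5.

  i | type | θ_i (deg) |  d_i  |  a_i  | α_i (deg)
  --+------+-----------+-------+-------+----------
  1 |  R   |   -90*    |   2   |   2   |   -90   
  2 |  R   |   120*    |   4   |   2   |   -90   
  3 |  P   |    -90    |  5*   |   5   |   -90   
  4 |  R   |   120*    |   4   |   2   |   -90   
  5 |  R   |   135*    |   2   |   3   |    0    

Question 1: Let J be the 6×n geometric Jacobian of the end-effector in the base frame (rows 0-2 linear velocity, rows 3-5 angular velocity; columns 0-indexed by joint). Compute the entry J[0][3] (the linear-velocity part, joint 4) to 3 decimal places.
axis z_3 = (-0.0000,0.5000,-0.8660); lever o_n−o_3 = (-1.6714,1.8964,-1.0745)
cross product → J_v[:, 3] = (1.1051,1.4475,0.8357)
J_ω[:, 3] = z_3
entry J[0][3] = 1.1051

1.105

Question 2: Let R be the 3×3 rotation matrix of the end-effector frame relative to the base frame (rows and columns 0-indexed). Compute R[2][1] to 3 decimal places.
End-effector y-axis (col 1 of R) = (0.3536,0.8839,-0.3062)
R[2][1] = -0.3062

-0.306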